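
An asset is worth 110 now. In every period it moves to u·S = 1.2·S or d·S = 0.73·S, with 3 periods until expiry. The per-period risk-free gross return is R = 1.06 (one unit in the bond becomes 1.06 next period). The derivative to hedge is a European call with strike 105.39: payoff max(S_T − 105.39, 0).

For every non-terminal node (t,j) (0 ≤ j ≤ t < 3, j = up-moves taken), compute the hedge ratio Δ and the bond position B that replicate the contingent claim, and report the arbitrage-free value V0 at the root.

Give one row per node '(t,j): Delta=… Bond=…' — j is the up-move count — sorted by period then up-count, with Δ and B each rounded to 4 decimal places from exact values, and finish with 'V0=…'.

No-arbitrage ⇒ martingale measure with p* = (R−d)/(u−d) = 0.7021.
Terminal values V(3,·): V(3,0)=0.0000, V(3,1)=0.0000, V(3,2)=10.2420, V(3,3)=84.6900
(2,0): S=58.6190. Δ = (V_up−V_dn)/(S_up−S_dn) = (0.0000−0.0000)/(70.3428−42.7919) = 0.0000. V = [p*·0.0000 + (1−p*)·0.0000]/1.06 = 0.0000. B = V − Δ·S = 0.0000.
(2,1): S=96.3600. Δ = (V_up−V_dn)/(S_up−S_dn) = (10.2420−0.0000)/(115.6320−70.3428) = 0.2261. V = [p*·10.2420 + (1−p*)·0.0000]/1.06 = 6.7841. B = V − Δ·S = -15.0073.
(2,2): S=158.4000. Δ = (V_up−V_dn)/(S_up−S_dn) = (84.6900−10.2420)/(190.0800−115.6320) = 1.0000. V = [p*·84.6900 + (1−p*)·10.2420]/1.06 = 58.9755. B = V − Δ·S = -99.4245.
(1,0): S=80.3000. Δ = (V_up−V_dn)/(S_up−S_dn) = (6.7841−0.0000)/(96.3600−58.6190) = 0.1798. V = [p*·6.7841 + (1−p*)·0.0000]/1.06 = 4.4937. B = V − Δ·S = -9.9406.
(1,1): S=132.0000. Δ = (V_up−V_dn)/(S_up−S_dn) = (58.9755−6.7841)/(158.4000−96.3600) = 0.8413. V = [p*·58.9755 + (1−p*)·6.7841]/1.06 = 40.9709. B = V − Δ·S = -70.0745.
(0,0): S=110.0000. Δ = (V_up−V_dn)/(S_up−S_dn) = (40.9709−4.4937)/(132.0000−80.3000) = 0.7056. V = [p*·40.9709 + (1−p*)·4.4937]/1.06 = 28.4013. B = V − Δ·S = -49.2097.
The time-0 hedge costs 28.4013, which is the no-arbitrage price.

(0,0): Delta=0.7056 Bond=-49.2097
(1,0): Delta=0.1798 Bond=-9.9406
(1,1): Delta=0.8413 Bond=-70.0745
(2,0): Delta=0.0000 Bond=0.0000
(2,1): Delta=0.2261 Bond=-15.0073
(2,2): Delta=1.0000 Bond=-99.4245
V0=28.4013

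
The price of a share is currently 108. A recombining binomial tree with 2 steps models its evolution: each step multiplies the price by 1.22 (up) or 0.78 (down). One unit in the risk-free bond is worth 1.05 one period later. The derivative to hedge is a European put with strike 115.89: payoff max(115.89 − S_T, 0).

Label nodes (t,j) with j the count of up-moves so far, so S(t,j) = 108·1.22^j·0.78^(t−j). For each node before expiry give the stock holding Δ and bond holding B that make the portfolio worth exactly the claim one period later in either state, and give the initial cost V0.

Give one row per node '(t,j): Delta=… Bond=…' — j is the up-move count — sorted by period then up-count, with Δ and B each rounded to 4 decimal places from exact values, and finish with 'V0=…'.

(0,0): Delta=-0.4483 Bond=60.8561
(1,0): Delta=-1.0000 Bond=110.3714
(1,1): Delta=-0.2263 Bond=34.6385
V0=12.4362

Under the risk-neutral measure, an up-move has probability p* = (R−d)/(u−d) = 0.6136 and values discount at R = 1.05.
Payoff layer (t=2): V(2,0)=50.1828, V(2,1)=13.1172, V(2,2)=0.0000
  t=1,j=0: stock 84.2400 → up 102.7728 (V=13.1172), down 65.7072 (V=50.1828). Price 26.1314; hedge Δ=-1.0000, bond B=110.3714.
  t=1,j=1: stock 131.7600 → up 160.7472 (V=0.0000), down 102.7728 (V=13.1172). Price 4.8267; hedge Δ=-0.2263, bond B=34.6385.
  t=0,j=0: stock 108.0000 → up 131.7600 (V=4.8267), down 84.2400 (V=26.1314). Price 12.4362; hedge Δ=-0.4483, bond B=60.8561.
Check: Δ(0,0)·S0 + B(0,0) = 12.4362 = V0.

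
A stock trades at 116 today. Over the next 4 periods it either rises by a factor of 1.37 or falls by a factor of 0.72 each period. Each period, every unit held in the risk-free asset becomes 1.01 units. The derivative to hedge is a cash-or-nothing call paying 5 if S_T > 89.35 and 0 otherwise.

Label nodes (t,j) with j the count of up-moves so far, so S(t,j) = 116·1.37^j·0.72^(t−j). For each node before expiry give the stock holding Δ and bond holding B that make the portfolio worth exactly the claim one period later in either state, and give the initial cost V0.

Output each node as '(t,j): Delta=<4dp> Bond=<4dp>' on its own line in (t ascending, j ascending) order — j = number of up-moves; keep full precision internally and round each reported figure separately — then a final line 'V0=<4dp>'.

(0,0): Delta=0.0264 Bond=-0.1693
(1,0): Delta=0.0446 Bond=-1.6906
(1,1): Delta=0.0146 Bond=1.7154
(2,0): Delta=0.0565 Bond=-2.4223
(2,1): Delta=0.0369 Bond=-0.8202
(2,2): Delta=0.0000 Bond=4.9015
(3,0): Delta=0.0000 Bond=0.0000
(3,1): Delta=0.0934 Bond=-5.4836
(3,2): Delta=0.0000 Bond=4.9505
(3,3): Delta=0.0000 Bond=4.9505
V0=2.8960

Risk-neutral probability p* = (R−d)/(u−d) = (1.01−0.72)/(1.37−0.72) = 0.4462.
Payoff layer (t=4): V(4,0)=0.0000, V(4,1)=0.0000, V(4,2)=5.0000, V(4,3)=5.0000, V(4,4)=5.0000
  t=3,j=0: stock 43.2968 → up 59.3166 (V=0.0000), down 31.1737 (V=0.0000). Price 0.0000; hedge Δ=0.0000, bond B=0.0000.
  t=3,j=1: stock 82.3841 → up 112.8663 (V=5.0000), down 59.3166 (V=0.0000). Price 2.2087; hedge Δ=0.0934, bond B=-5.4836.
  t=3,j=2: stock 156.7587 → up 214.7594 (V=5.0000), down 112.8663 (V=5.0000). Price 4.9505; hedge Δ=0.0000, bond B=4.9505.
  t=3,j=3: stock 298.2769 → up 408.6394 (V=5.0000), down 214.7594 (V=5.0000). Price 4.9505; hedge Δ=0.0000, bond B=4.9505.
  t=2,j=0: stock 60.1344 → up 82.3841 (V=2.2087), down 43.2968 (V=0.0000). Price 0.9757; hedge Δ=0.0565, bond B=-2.4223.
  t=2,j=1: stock 114.4224 → up 156.7587 (V=4.9505), down 82.3841 (V=2.2087). Price 3.3980; hedge Δ=0.0369, bond B=-0.8202.
  t=2,j=2: stock 217.7204 → up 298.2769 (V=4.9505), down 156.7587 (V=4.9505). Price 4.9015; hedge Δ=0.0000, bond B=4.9015.
  t=1,j=0: stock 83.5200 → up 114.4224 (V=3.3980), down 60.1344 (V=0.9757). Price 2.0360; hedge Δ=0.0446, bond B=-1.6906.
  t=1,j=1: stock 158.9200 → up 217.7204 (V=4.9015), down 114.4224 (V=3.3980). Price 4.0285; hedge Δ=0.0146, bond B=1.7154.
  t=0,j=0: stock 116.0000 → up 158.9200 (V=4.0285), down 83.5200 (V=2.0360). Price 2.8960; hedge Δ=0.0264, bond B=-0.1693.
Check: Δ(0,0)·S0 + B(0,0) = 2.8960 = V0.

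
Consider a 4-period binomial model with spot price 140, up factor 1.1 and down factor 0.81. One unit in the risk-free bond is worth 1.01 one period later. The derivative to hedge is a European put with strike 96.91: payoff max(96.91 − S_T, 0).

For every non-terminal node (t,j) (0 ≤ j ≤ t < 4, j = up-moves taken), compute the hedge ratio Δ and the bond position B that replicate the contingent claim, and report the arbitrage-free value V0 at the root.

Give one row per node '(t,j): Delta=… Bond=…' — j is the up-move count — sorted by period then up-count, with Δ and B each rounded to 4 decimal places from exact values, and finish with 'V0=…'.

(0,0): Delta=-0.0872 Bond=13.7285
(1,0): Delta=-0.2542 Bond=32.8055
(1,1): Delta=-0.0319 Bond=5.3429
(2,0): Delta=-0.6351 Bond=68.1233
(2,1): Delta=-0.1280 Bond=17.3882
(2,2): Delta=0.0000 Bond=0.0000
(3,0): Delta=-1.0000 Bond=95.9505
(3,1): Delta=-0.5142 Bond=56.5889
(3,2): Delta=0.0000 Bond=0.0000
(3,3): Delta=0.0000 Bond=0.0000
V0=1.5206

Since d<R<u, set p* = (R−d)/(u−d) = 0.6897; price each node as the discounted p*-expectation of its children.
Payoff layer (t=4): V(4,0)=36.6446, V(4,1)=15.0681, V(4,2)=0.0000, V(4,3)=0.0000, V(4,4)=0.0000
Node (3,0) S=74.4017: V=(p*·15.0681+(1−p*)·36.6446)/1.01=21.5488; Δ=(15.0681−36.6446)/(81.8419−60.2654)=-1.0000; B=V−Δ·S=95.9505
Node (3,1) S=101.0394: V=(p*·0.0000+(1−p*)·15.0681)/1.01=4.6300; Δ=(0.0000−15.0681)/(111.1433−81.8419)=-0.5142; B=V−Δ·S=56.5889
Node (3,2) S=137.2140: V=(p*·0.0000+(1−p*)·0.0000)/1.01=0.0000; Δ=(0.0000−0.0000)/(150.9354−111.1433)=0.0000; B=V−Δ·S=0.0000
Node (3,3) S=186.3400: V=(p*·0.0000+(1−p*)·0.0000)/1.01=0.0000; Δ=(0.0000−0.0000)/(204.9740−150.9354)=0.0000; B=V−Δ·S=0.0000
Node (2,0) S=91.8540: V=(p*·4.6300+(1−p*)·21.5488)/1.01=9.7828; Δ=(4.6300−21.5488)/(101.0394−74.4017)=-0.6351; B=V−Δ·S=68.1233
Node (2,1) S=124.7400: V=(p*·0.0000+(1−p*)·4.6300)/1.01=1.4227; Δ=(0.0000−4.6300)/(137.2140−101.0394)=-0.1280; B=V−Δ·S=17.3882
Node (2,2) S=169.4000: V=(p*·0.0000+(1−p*)·0.0000)/1.01=0.0000; Δ=(0.0000−0.0000)/(186.3400−137.2140)=0.0000; B=V−Δ·S=0.0000
Node (1,0) S=113.4000: V=(p*·1.4227+(1−p*)·9.7828)/1.01=3.9774; Δ=(1.4227−9.7828)/(124.7400−91.8540)=-0.2542; B=V−Δ·S=32.8055
Node (1,1) S=154.0000: V=(p*·0.0000+(1−p*)·1.4227)/1.01=0.4371; Δ=(0.0000−1.4227)/(169.4000−124.7400)=-0.0319; B=V−Δ·S=5.3429
Node (0,0) S=140.0000: V=(p*·0.4371+(1−p*)·3.9774)/1.01=1.5206; Δ=(0.4371−3.9774)/(154.0000−113.4000)=-0.0872; B=V−Δ·S=13.7285
Root portfolio cost Δ·140+B reproduces V0=1.5206.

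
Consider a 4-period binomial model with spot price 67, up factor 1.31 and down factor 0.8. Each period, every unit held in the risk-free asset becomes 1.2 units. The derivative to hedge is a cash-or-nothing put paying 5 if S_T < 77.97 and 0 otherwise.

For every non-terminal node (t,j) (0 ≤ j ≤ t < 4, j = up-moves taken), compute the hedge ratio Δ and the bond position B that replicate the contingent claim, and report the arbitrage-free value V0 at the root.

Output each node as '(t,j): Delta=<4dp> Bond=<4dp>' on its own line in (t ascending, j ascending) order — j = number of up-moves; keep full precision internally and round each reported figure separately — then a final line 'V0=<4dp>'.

(0,0): Delta=-0.0337 Bond=2.7534
(1,0): Delta=-0.0781 Bond=5.6856
(1,1): Delta=-0.0262 Bond=2.6492
(2,0): Delta=0.0000 Bond=3.4722
(2,1): Delta=-0.0913 Bond=7.7441
(2,2): Delta=-0.0153 Bond=1.9237
(3,0): Delta=0.0000 Bond=4.1667
(3,1): Delta=0.0000 Bond=4.1667
(3,2): Delta=-0.1066 Bond=10.7026
(3,3): Delta=0.0000 Bond=0.0000
V0=0.4951

The replicating-portfolio and risk-neutral prices coincide; use p* = (1.2−0.8)/(1.31−0.8) = 0.7843 for the latter.
Terminal values V(4,·): V(4,0)=5.0000, V(4,1)=5.0000, V(4,2)=5.0000, V(4,3)=0.0000, V(4,4)=0.0000
(3,0): S=34.3040. Δ = (V_up−V_dn)/(S_up−S_dn) = (5.0000−5.0000)/(44.9382−27.4432) = 0.0000. V = [p*·5.0000 + (1−p*)·5.0000]/1.2 = 4.1667. B = V − Δ·S = 4.1667.
(3,1): S=56.1728. Δ = (V_up−V_dn)/(S_up−S_dn) = (5.0000−5.0000)/(73.5864−44.9382) = 0.0000. V = [p*·5.0000 + (1−p*)·5.0000]/1.2 = 4.1667. B = V − Δ·S = 4.1667.
(3,2): S=91.9830. Δ = (V_up−V_dn)/(S_up−S_dn) = (0.0000−5.0000)/(120.4977−73.5864) = -0.1066. V = [p*·0.0000 + (1−p*)·5.0000]/1.2 = 0.8987. B = V − Δ·S = 10.7026.
(3,3): S=150.6221. Δ = (V_up−V_dn)/(S_up−S_dn) = (0.0000−0.0000)/(197.3149−120.4977) = 0.0000. V = [p*·0.0000 + (1−p*)·0.0000]/1.2 = 0.0000. B = V − Δ·S = 0.0000.
(2,0): S=42.8800. Δ = (V_up−V_dn)/(S_up−S_dn) = (4.1667−4.1667)/(56.1728−34.3040) = 0.0000. V = [p*·4.1667 + (1−p*)·4.1667]/1.2 = 3.4722. B = V − Δ·S = 3.4722.
(2,1): S=70.2160. Δ = (V_up−V_dn)/(S_up−S_dn) = (0.8987−4.1667)/(91.9830−56.1728) = -0.0913. V = [p*·0.8987 + (1−p*)·4.1667]/1.2 = 1.3363. B = V − Δ·S = 7.7441.
(2,2): S=114.9787. Δ = (V_up−V_dn)/(S_up−S_dn) = (0.0000−0.8987)/(150.6221−91.9830) = -0.0153. V = [p*·0.0000 + (1−p*)·0.8987]/1.2 = 0.1615. B = V − Δ·S = 1.9237.
(1,0): S=53.6000. Δ = (V_up−V_dn)/(S_up−S_dn) = (1.3363−3.4722)/(70.2160−42.8800) = -0.0781. V = [p*·1.3363 + (1−p*)·3.4722]/1.2 = 1.4975. B = V − Δ·S = 5.6856.
(1,1): S=87.7700. Δ = (V_up−V_dn)/(S_up−S_dn) = (0.1615−1.3363)/(114.9787−70.2160) = -0.0262. V = [p*·0.1615 + (1−p*)·1.3363]/1.2 = 0.3458. B = V − Δ·S = 2.6492.
(0,0): S=67.0000. Δ = (V_up−V_dn)/(S_up−S_dn) = (0.3458−1.4975)/(87.7700−53.6000) = -0.0337. V = [p*·0.3458 + (1−p*)·1.4975]/1.2 = 0.4951. B = V − Δ·S = 2.7534.
Check: Δ(0,0)·S0 + B(0,0) = 0.4951 = V0.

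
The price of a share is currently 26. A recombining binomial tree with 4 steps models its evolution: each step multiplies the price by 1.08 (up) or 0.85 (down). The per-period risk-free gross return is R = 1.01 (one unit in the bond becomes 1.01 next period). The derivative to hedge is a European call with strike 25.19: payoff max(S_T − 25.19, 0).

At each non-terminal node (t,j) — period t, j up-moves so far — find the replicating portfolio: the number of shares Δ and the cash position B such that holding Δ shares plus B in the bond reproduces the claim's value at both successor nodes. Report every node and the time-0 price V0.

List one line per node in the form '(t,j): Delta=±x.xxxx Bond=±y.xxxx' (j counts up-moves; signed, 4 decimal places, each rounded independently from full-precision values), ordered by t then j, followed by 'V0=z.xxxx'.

Risk-neutral probability p* = (R−d)/(u−d) = (1.01−0.85)/(1.08−0.85) = 0.6957.
Terminal values V(4,·): V(4,0)=0.0000, V(4,1)=0.0000, V(4,2)=0.0000, V(4,3)=2.6496, V(4,4)=10.1827
  t=3,j=0: stock 15.9672 → up 17.2446 (V=0.0000), down 13.5722 (V=0.0000). Price 0.0000; hedge Δ=0.0000, bond B=0.0000.
  t=3,j=1: stock 20.2878 → up 21.9108 (V=0.0000), down 17.2446 (V=0.0000). Price 0.0000; hedge Δ=0.0000, bond B=0.0000.
  t=3,j=2: stock 25.7774 → up 27.8396 (V=2.6496), down 21.9108 (V=0.0000). Price 1.8250; hedge Δ=0.4469, bond B=-9.6952.
  t=3,j=3: stock 32.7525 → up 35.3727 (V=10.1827), down 27.8396 (V=2.6496). Price 7.8119; hedge Δ=1.0000, bond B=-24.9406.
  t=2,j=0: stock 18.7850 → up 20.2878 (V=0.0000), down 15.9672 (V=0.0000). Price 0.0000; hedge Δ=0.0000, bond B=0.0000.
  t=2,j=1: stock 23.8680 → up 25.7774 (V=1.8250), down 20.2878 (V=0.0000). Price 1.2570; hedge Δ=0.3324, bond B=-6.6777.
  t=2,j=2: stock 30.3264 → up 32.7525 (V=7.8119), down 25.7774 (V=1.8250). Price 5.9305; hedge Δ=0.8583, bond B=-20.0997.
  t=1,j=0: stock 22.1000 → up 23.8680 (V=1.2570), down 18.7850 (V=0.0000). Price 0.8658; hedge Δ=0.2473, bond B=-4.5994.
  t=1,j=1: stock 28.0800 → up 30.3264 (V=5.9305), down 23.8680 (V=1.2570). Price 4.4635; hedge Δ=0.7236, bond B=-15.8562.
  t=0,j=0: stock 26.0000 → up 28.0800 (V=4.4635), down 22.1000 (V=0.8658). Price 3.3352; hedge Δ=0.6016, bond B=-12.3071.
Check: Δ(0,0)·S0 + B(0,0) = 3.3352 = V0.

(0,0): Delta=0.6016 Bond=-12.3071
(1,0): Delta=0.2473 Bond=-4.5994
(1,1): Delta=0.7236 Bond=-15.8562
(2,0): Delta=0.0000 Bond=0.0000
(2,1): Delta=0.3324 Bond=-6.6777
(2,2): Delta=0.8583 Bond=-20.0997
(3,0): Delta=0.0000 Bond=0.0000
(3,1): Delta=0.0000 Bond=0.0000
(3,2): Delta=0.4469 Bond=-9.6952
(3,3): Delta=1.0000 Bond=-24.9406
V0=3.3352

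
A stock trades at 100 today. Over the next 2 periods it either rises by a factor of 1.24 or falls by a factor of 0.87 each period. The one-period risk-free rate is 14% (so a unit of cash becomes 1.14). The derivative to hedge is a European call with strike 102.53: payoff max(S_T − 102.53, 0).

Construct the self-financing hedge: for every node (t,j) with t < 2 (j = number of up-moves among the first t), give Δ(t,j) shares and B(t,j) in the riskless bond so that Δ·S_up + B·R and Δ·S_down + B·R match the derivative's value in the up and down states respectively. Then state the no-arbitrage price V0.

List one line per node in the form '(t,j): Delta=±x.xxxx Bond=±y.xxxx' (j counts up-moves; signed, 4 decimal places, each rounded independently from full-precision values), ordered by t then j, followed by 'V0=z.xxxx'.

The replicating-portfolio and risk-neutral prices coincide; use p* = (1.14−0.87)/(1.24−0.87) = 0.7297 for the latter.
Payoff layer (t=2): V(2,0)=0.0000, V(2,1)=5.3500, V(2,2)=51.2300
Node (1,0) S=87.0000: V=(p*·5.3500+(1−p*)·0.0000)/1.14=3.4246; Δ=(5.3500−0.0000)/(107.8800−75.6900)=0.1662; B=V−Δ·S=-11.0349
Node (1,1) S=124.0000: V=(p*·51.2300+(1−p*)·5.3500)/1.14=34.0614; Δ=(51.2300−5.3500)/(153.7600−107.8800)=1.0000; B=V−Δ·S=-89.9386
Node (0,0) S=100.0000: V=(p*·34.0614+(1−p*)·3.4246)/1.14=22.6151; Δ=(34.0614−3.4246)/(124.0000−87.0000)=0.8280; B=V−Δ·S=-60.1871
Check: Δ(0,0)·S0 + B(0,0) = 22.6151 = V0.

(0,0): Delta=0.8280 Bond=-60.1871
(1,0): Delta=0.1662 Bond=-11.0349
(1,1): Delta=1.0000 Bond=-89.9386
V0=22.6151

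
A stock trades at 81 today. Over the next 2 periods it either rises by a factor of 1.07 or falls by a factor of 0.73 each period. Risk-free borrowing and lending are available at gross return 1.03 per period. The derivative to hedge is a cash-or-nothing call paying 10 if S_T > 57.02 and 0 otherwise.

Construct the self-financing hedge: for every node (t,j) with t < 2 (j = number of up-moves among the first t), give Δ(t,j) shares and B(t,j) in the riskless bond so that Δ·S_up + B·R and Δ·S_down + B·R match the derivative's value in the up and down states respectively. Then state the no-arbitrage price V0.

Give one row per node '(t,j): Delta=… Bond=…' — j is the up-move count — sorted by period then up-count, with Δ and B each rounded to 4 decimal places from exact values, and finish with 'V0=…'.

Under the risk-neutral measure, an up-move has probability p* = (R−d)/(u−d) = 0.8824 and values discount at R = 1.03.
Payoff layer (t=2): V(2,0)=0.0000, V(2,1)=10.0000, V(2,2)=10.0000
Node (1,0) S=59.1300: V=(p*·10.0000+(1−p*)·0.0000)/1.03=8.5665; Δ=(10.0000−0.0000)/(63.2691−43.1649)=0.4974; B=V−Δ·S=-20.8452
Node (1,1) S=86.6700: V=(p*·10.0000+(1−p*)·10.0000)/1.03=9.7087; Δ=(10.0000−10.0000)/(92.7369−63.2691)=0.0000; B=V−Δ·S=9.7087
Node (0,0) S=81.0000: V=(p*·9.7087+(1−p*)·8.5665)/1.03=9.2955; Δ=(9.7087−8.5665)/(86.6700−59.1300)=0.0415; B=V−Δ·S=5.9361
Root portfolio cost Δ·81+B reproduces V0=9.2955.

(0,0): Delta=0.0415 Bond=5.9361
(1,0): Delta=0.4974 Bond=-20.8452
(1,1): Delta=0.0000 Bond=9.7087
V0=9.2955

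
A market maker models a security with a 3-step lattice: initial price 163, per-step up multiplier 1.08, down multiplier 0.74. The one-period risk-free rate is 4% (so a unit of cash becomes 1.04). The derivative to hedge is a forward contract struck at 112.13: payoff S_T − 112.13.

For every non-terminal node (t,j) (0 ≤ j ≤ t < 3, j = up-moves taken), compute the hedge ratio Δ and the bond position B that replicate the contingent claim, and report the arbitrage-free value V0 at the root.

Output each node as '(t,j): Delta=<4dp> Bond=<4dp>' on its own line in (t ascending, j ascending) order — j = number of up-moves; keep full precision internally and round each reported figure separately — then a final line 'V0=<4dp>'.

(0,0): Delta=1.0000 Bond=-99.6832
(1,0): Delta=1.0000 Bond=-103.6705
(1,1): Delta=1.0000 Bond=-103.6705
(2,0): Delta=1.0000 Bond=-107.8173
(2,1): Delta=1.0000 Bond=-107.8173
(2,2): Delta=1.0000 Bond=-107.8173
V0=63.3168

The replicating-portfolio and risk-neutral prices coincide; use p* = (1.04−0.74)/(1.08−0.74) = 0.8824 for the latter.
Terminal payoffs: V(3,0)=-46.0785, V(3,1)=-15.7305, V(3,2)=28.5612, V(3,3)=93.2031
Node (2,0) S=89.2588: V=(p*·-15.7305+(1−p*)·-46.0785)/1.04=-18.5585; Δ=(-15.7305−-46.0785)/(96.3995−66.0515)=1.0000; B=V−Δ·S=-107.8173
Node (2,1) S=130.2696: V=(p*·28.5612+(1−p*)·-15.7305)/1.04=22.4523; Δ=(28.5612−-15.7305)/(140.6912−96.3995)=1.0000; B=V−Δ·S=-107.8173
Node (2,2) S=190.1232: V=(p*·93.2031+(1−p*)·28.5612)/1.04=82.3059; Δ=(93.2031−28.5612)/(205.3331−140.6912)=1.0000; B=V−Δ·S=-107.8173
Node (1,0) S=120.6200: V=(p*·22.4523+(1−p*)·-18.5585)/1.04=16.9495; Δ=(22.4523−-18.5585)/(130.2696−89.2588)=1.0000; B=V−Δ·S=-103.6705
Node (1,1) S=176.0400: V=(p*·82.3059+(1−p*)·22.4523)/1.04=72.3695; Δ=(82.3059−22.4523)/(190.1232−130.2696)=1.0000; B=V−Δ·S=-103.6705
Node (0,0) S=163.0000: V=(p*·72.3695+(1−p*)·16.9495)/1.04=63.3168; Δ=(72.3695−16.9495)/(176.0400−120.6200)=1.0000; B=V−Δ·S=-99.6832
The time-0 hedge costs 63.3168, which is the no-arbitrage price.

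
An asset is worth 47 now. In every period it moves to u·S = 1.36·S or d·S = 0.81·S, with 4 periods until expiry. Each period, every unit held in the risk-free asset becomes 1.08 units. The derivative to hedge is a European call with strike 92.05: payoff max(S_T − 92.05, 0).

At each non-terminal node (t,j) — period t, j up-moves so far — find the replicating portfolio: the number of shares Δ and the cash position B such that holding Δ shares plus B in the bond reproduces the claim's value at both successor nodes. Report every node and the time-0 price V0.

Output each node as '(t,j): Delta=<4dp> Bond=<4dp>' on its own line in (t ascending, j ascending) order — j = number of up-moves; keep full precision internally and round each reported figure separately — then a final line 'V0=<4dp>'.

No-arbitrage ⇒ martingale measure with p* = (R−d)/(u−d) = 0.4909.
Terminal values V(4,·): V(4,0)=0.0000, V(4,1)=0.0000, V(4,2)=0.0000, V(4,3)=3.7134, V(4,4)=68.7379
(3,0): S=24.9777. Δ = (V_up−V_dn)/(S_up−S_dn) = (0.0000−0.0000)/(33.9697−20.2320) = 0.0000. V = [p*·0.0000 + (1−p*)·0.0000]/1.08 = 0.0000. B = V − Δ·S = 0.0000.
(3,1): S=41.9379. Δ = (V_up−V_dn)/(S_up−S_dn) = (0.0000−0.0000)/(57.0356−33.9697) = 0.0000. V = [p*·0.0000 + (1−p*)·0.0000]/1.08 = 0.0000. B = V − Δ·S = 0.0000.
(3,2): S=70.4143. Δ = (V_up−V_dn)/(S_up−S_dn) = (3.7134−0.0000)/(95.7634−57.0356) = 0.0959. V = [p*·3.7134 + (1−p*)·0.0000]/1.08 = 1.6879. B = V − Δ·S = -5.0637.
(3,3): S=118.2264. Δ = (V_up−V_dn)/(S_up−S_dn) = (68.7379−3.7134)/(160.7879−95.7634) = 1.0000. V = [p*·68.7379 + (1−p*)·3.7134]/1.08 = 32.9950. B = V − Δ·S = -85.2315.
(2,0): S=30.8367. Δ = (V_up−V_dn)/(S_up−S_dn) = (0.0000−0.0000)/(41.9379−24.9777) = 0.0000. V = [p*·0.0000 + (1−p*)·0.0000]/1.08 = 0.0000. B = V − Δ·S = 0.0000.
(2,1): S=51.7752. Δ = (V_up−V_dn)/(S_up−S_dn) = (1.6879−0.0000)/(70.4143−41.9379) = 0.0593. V = [p*·1.6879 + (1−p*)·0.0000]/1.08 = 0.7672. B = V − Δ·S = -2.3017.
(2,2): S=86.9312. Δ = (V_up−V_dn)/(S_up−S_dn) = (32.9950−1.6879)/(118.2264−70.4143) = 0.6548. V = [p*·32.9950 + (1−p*)·1.6879]/1.08 = 15.7934. B = V − Δ·S = -41.1285.
(1,0): S=38.0700. Δ = (V_up−V_dn)/(S_up−S_dn) = (0.7672−0.0000)/(51.7752−30.8367) = 0.0366. V = [p*·0.7672 + (1−p*)·0.0000]/1.08 = 0.3487. B = V − Δ·S = -1.0462.
(1,1): S=63.9200. Δ = (V_up−V_dn)/(S_up−S_dn) = (15.7934−0.7672)/(86.9312−51.7752) = 0.4274. V = [p*·15.7934 + (1−p*)·0.7672]/1.08 = 7.5405. B = V − Δ·S = -19.7798.
(0,0): S=47.0000. Δ = (V_up−V_dn)/(S_up−S_dn) = (7.5405−0.3487)/(63.9200−38.0700) = 0.2782. V = [p*·7.5405 + (1−p*)·0.3487]/1.08 = 3.5919. B = V − Δ·S = -9.4840.
Root portfolio cost Δ·47+B reproduces V0=3.5919.

(0,0): Delta=0.2782 Bond=-9.4840
(1,0): Delta=0.0366 Bond=-1.0462
(1,1): Delta=0.4274 Bond=-19.7798
(2,0): Delta=0.0000 Bond=0.0000
(2,1): Delta=0.0593 Bond=-2.3017
(2,2): Delta=0.6548 Bond=-41.1285
(3,0): Delta=0.0000 Bond=0.0000
(3,1): Delta=0.0000 Bond=0.0000
(3,2): Delta=0.0959 Bond=-5.0637
(3,3): Delta=1.0000 Bond=-85.2315
V0=3.5919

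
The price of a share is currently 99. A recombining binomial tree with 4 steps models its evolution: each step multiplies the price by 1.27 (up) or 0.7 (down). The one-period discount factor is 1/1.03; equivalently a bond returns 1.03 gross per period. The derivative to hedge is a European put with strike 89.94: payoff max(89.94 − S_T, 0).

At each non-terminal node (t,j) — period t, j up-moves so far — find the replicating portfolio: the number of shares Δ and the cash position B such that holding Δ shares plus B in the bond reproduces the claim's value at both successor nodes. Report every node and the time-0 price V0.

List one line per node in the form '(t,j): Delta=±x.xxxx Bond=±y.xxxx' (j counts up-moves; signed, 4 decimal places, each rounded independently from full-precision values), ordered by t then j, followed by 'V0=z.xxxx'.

(0,0): Delta=-0.2791 Bond=40.3755
(1,0): Delta=-0.5840 Bond=62.7148
(1,1): Delta=-0.1569 Bond=26.2210
(2,0): Delta=-1.0000 Bond=84.7771
(2,1): Delta=-0.4172 Bond=49.9193
(2,2): Delta=-0.0525 Bond=10.3445
(3,0): Delta=-1.0000 Bond=87.3204
(3,1): Delta=-1.0000 Bond=87.3204
(3,2): Delta=-0.1836 Bond=25.3053
(3,3): Delta=0.0000 Bond=0.0000
V0=12.7437

Under the risk-neutral measure, an up-move has probability p* = (R−d)/(u−d) = 0.5789 and values discount at R = 1.03.
Terminal payoffs: V(4,0)=66.1701, V(4,1)=46.8146, V(4,2)=11.6982, V(4,3)=0.0000, V(4,4)=0.0000
  t=3,j=0: stock 33.9570 → up 43.1254 (V=46.8146), down 23.7699 (V=66.1701). Price 53.3634; hedge Δ=-1.0000, bond B=87.3204.
  t=3,j=1: stock 61.6077 → up 78.2418 (V=11.6982), down 43.1254 (V=46.8146). Price 25.7127; hedge Δ=-1.0000, bond B=87.3204.
  t=3,j=2: stock 111.7740 → up 141.9529 (V=0.0000), down 78.2418 (V=11.6982). Price 4.7821; hedge Δ=-0.1836, bond B=25.3053.
  t=3,j=3: stock 202.7899 → up 257.5432 (V=0.0000), down 141.9529 (V=0.0000). Price 0.0000; hedge Δ=0.0000, bond B=0.0000.
  t=2,j=0: stock 48.5100 → up 61.6077 (V=25.7127), down 33.9570 (V=53.3634). Price 36.2671; hedge Δ=-1.0000, bond B=84.7771.
  t=2,j=1: stock 88.0110 → up 111.7740 (V=4.7821), down 61.6077 (V=25.7127). Price 13.1990; hedge Δ=-0.4172, bond B=49.9193.
  t=2,j=2: stock 159.6771 → up 202.7899 (V=0.0000), down 111.7740 (V=4.7821). Price 1.9549; hedge Δ=-0.0525, bond B=10.3445.
  t=1,j=0: stock 69.3000 → up 88.0110 (V=13.1990), down 48.5100 (V=36.2671). Price 22.2445; hedge Δ=-0.5840, bond B=62.7148.
  t=1,j=1: stock 125.7300 → up 159.6771 (V=1.9549), down 88.0110 (V=13.1990). Price 6.4944; hedge Δ=-0.1569, bond B=26.2210.
  t=0,j=0: stock 99.0000 → up 125.7300 (V=6.4944), down 69.3000 (V=22.2445). Price 12.7437; hedge Δ=-0.2791, bond B=40.3755.
The time-0 hedge costs 12.7437, which is the no-arbitrage price.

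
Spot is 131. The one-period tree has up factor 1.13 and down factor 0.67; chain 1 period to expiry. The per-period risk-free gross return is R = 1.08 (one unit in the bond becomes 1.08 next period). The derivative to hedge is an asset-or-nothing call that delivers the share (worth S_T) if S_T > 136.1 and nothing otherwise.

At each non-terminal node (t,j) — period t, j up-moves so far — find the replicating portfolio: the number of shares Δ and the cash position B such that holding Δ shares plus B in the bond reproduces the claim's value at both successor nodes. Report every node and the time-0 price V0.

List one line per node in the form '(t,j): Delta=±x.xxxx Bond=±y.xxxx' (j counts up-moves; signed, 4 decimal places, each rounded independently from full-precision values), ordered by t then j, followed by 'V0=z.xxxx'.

Risk-neutral probability p* = (R−d)/(u−d) = (1.08−0.67)/(1.13−0.67) = 0.8913.
Terminal payoffs: V(1,0)=0.0000, V(1,1)=148.0300
(0,0): S=131.0000. Δ = (V_up−V_dn)/(S_up−S_dn) = (148.0300−0.0000)/(148.0300−87.7700) = 2.4565. V = [p*·148.0300 + (1−p*)·0.0000]/1.08 = 122.1665. B = V − Δ·S = -199.6379.
Self-financing check: at every node Δ·S+B equals the discounted successor values.

(0,0): Delta=2.4565 Bond=-199.6379
V0=122.1665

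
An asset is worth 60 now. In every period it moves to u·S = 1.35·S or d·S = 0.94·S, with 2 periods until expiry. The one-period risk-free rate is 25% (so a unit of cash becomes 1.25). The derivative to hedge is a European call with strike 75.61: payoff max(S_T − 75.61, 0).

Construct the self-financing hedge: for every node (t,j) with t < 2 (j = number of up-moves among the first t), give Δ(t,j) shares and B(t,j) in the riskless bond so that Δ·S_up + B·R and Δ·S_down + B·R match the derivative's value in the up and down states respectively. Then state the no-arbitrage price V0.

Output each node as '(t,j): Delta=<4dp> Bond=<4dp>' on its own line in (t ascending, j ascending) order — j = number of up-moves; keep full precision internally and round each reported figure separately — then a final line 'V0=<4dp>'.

Risk-neutral probability p* = (R−d)/(u−d) = (1.25−0.94)/(1.35−0.94) = 0.7561.
Terminal payoffs: V(2,0)=0.0000, V(2,1)=0.5300, V(2,2)=33.7400
  t=1,j=0: stock 56.4000 → up 76.1400 (V=0.5300), down 53.0160 (V=0.0000). Price 0.3206; hedge Δ=0.0229, bond B=-0.9721.
  t=1,j=1: stock 81.0000 → up 109.3500 (V=33.7400), down 76.1400 (V=0.5300). Price 20.5120; hedge Δ=1.0000, bond B=-60.4880.
  t=0,j=0: stock 60.0000 → up 81.0000 (V=20.5120), down 56.4000 (V=0.3206). Price 12.4698; hedge Δ=0.8208, bond B=-36.7775.
The time-0 hedge costs 12.4698, which is the no-arbitrage price.

(0,0): Delta=0.8208 Bond=-36.7775
(1,0): Delta=0.0229 Bond=-0.9721
(1,1): Delta=1.0000 Bond=-60.4880
V0=12.4698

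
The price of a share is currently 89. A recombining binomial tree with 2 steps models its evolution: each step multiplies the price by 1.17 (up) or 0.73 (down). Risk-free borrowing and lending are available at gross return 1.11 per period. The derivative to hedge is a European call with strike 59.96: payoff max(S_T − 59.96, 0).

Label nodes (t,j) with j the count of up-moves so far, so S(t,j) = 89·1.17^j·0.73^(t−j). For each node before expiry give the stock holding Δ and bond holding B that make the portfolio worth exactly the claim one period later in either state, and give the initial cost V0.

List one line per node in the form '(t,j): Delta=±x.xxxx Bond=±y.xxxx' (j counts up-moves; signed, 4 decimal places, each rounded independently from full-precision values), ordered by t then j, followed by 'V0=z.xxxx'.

Risk-neutral probability p* = (R−d)/(u−d) = (1.11−0.73)/(1.17−0.73) = 0.8636.
Terminal payoffs: V(2,0)=0.0000, V(2,1)=16.0549, V(2,2)=61.8721
  t=1,j=0: stock 64.9700 → up 76.0149 (V=16.0549), down 47.4281 (V=0.0000). Price 12.4915; hedge Δ=0.5616, bond B=-23.9969.
  t=1,j=1: stock 104.1300 → up 121.8321 (V=61.8721), down 76.0149 (V=16.0549). Price 50.1120; hedge Δ=1.0000, bond B=-54.0180.
  t=0,j=0: stock 89.0000 → up 104.1300 (V=50.1120), down 64.9700 (V=12.4915). Price 40.5243; hedge Δ=0.9607, bond B=-44.9768.
Self-financing check: at every node Δ·S+B equals the discounted successor values.

(0,0): Delta=0.9607 Bond=-44.9768
(1,0): Delta=0.5616 Bond=-23.9969
(1,1): Delta=1.0000 Bond=-54.0180
V0=40.5243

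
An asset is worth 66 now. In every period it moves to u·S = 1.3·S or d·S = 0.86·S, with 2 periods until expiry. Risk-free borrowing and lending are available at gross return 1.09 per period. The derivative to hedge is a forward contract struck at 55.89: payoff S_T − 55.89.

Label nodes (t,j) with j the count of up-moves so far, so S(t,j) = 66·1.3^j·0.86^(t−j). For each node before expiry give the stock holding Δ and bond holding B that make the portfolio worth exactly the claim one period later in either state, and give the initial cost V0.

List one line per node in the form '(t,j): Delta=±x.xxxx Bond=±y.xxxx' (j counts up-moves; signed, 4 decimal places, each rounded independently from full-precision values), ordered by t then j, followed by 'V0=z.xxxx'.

(0,0): Delta=1.0000 Bond=-47.0415
(1,0): Delta=1.0000 Bond=-51.2752
(1,1): Delta=1.0000 Bond=-51.2752
V0=18.9585

No-arbitrage ⇒ martingale measure with p* = (R−d)/(u−d) = 0.5227.
Terminal values V(2,·): V(2,0)=-7.0764, V(2,1)=17.8980, V(2,2)=55.6500
Node (1,0) S=56.7600: V=(p*·17.8980+(1−p*)·-7.0764)/1.09=5.4848; Δ=(17.8980−-7.0764)/(73.7880−48.8136)=1.0000; B=V−Δ·S=-51.2752
Node (1,1) S=85.8000: V=(p*·55.6500+(1−p*)·17.8980)/1.09=34.5248; Δ=(55.6500−17.8980)/(111.5400−73.7880)=1.0000; B=V−Δ·S=-51.2752
Node (0,0) S=66.0000: V=(p*·34.5248+(1−p*)·5.4848)/1.09=18.9585; Δ=(34.5248−5.4848)/(85.8000−56.7600)=1.0000; B=V−Δ·S=-47.0415
Self-financing check: at every node Δ·S+B equals the discounted successor values.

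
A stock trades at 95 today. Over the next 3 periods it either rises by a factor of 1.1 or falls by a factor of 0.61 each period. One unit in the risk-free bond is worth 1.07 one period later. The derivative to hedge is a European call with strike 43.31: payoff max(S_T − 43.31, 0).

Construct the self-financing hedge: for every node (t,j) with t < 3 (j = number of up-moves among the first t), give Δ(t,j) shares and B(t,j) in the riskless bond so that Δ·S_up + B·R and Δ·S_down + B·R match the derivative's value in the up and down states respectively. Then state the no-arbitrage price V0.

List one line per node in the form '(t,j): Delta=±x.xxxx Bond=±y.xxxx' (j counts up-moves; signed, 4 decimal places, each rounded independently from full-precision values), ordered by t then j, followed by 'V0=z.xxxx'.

Under the risk-neutral measure, an up-move has probability p* = (R−d)/(u−d) = 0.9388 and values discount at R = 1.07.
Terminal values V(3,·): V(3,0)=0.0000, V(3,1)=0.0000, V(3,2)=26.8095, V(3,3)=83.1350
(2,0): S=35.3495. Δ = (V_up−V_dn)/(S_up−S_dn) = (0.0000−0.0000)/(38.8845−21.5632) = 0.0000. V = [p*·0.0000 + (1−p*)·0.0000]/1.07 = 0.0000. B = V − Δ·S = 0.0000.
(2,1): S=63.7450. Δ = (V_up−V_dn)/(S_up−S_dn) = (26.8095−0.0000)/(70.1195−38.8845) = 0.8583. V = [p*·26.8095 + (1−p*)·0.0000]/1.07 = 23.5216. B = V − Δ·S = -31.1917.
(2,2): S=114.9500. Δ = (V_up−V_dn)/(S_up−S_dn) = (83.1350−26.8095)/(126.4450−70.1195) = 1.0000. V = [p*·83.1350 + (1−p*)·26.8095]/1.07 = 74.4734. B = V − Δ·S = -40.4766.
(1,0): S=57.9500. Δ = (V_up−V_dn)/(S_up−S_dn) = (23.5216−0.0000)/(63.7450−35.3495) = 0.8284. V = [p*·23.5216 + (1−p*)·0.0000]/1.07 = 20.6369. B = V − Δ·S = -27.3663.
(1,1): S=104.5000. Δ = (V_up−V_dn)/(S_up−S_dn) = (74.4734−23.5216)/(114.9500−63.7450) = 0.9951. V = [p*·74.4734 + (1−p*)·23.5216]/1.07 = 66.6859. B = V − Δ·S = -37.2974.
(0,0): S=95.0000. Δ = (V_up−V_dn)/(S_up−S_dn) = (66.6859−20.6369)/(104.5000−57.9500) = 0.9892. V = [p*·66.6859 + (1−p*)·20.6369]/1.07 = 59.6884. B = V − Δ·S = -34.2891.
Root portfolio cost Δ·95+B reproduces V0=59.6884.

(0,0): Delta=0.9892 Bond=-34.2891
(1,0): Delta=0.8284 Bond=-27.3663
(1,1): Delta=0.9951 Bond=-37.2974
(2,0): Delta=0.0000 Bond=0.0000
(2,1): Delta=0.8583 Bond=-31.1917
(2,2): Delta=1.0000 Bond=-40.4766
V0=59.6884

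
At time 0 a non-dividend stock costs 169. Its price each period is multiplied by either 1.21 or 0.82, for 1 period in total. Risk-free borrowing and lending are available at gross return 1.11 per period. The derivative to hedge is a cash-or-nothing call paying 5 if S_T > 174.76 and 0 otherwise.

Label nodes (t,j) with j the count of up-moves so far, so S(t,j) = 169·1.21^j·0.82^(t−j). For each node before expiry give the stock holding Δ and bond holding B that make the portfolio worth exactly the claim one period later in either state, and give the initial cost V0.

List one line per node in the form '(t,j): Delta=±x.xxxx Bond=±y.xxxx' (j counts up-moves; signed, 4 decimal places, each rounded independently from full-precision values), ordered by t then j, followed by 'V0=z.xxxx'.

Since d<R<u, set p* = (R−d)/(u−d) = 0.7436; price each node as the discounted p*-expectation of its children.
Terminal payoffs: V(1,0)=0.0000, V(1,1)=5.0000
  t=0,j=0: stock 169.0000 → up 204.4900 (V=5.0000), down 138.5800 (V=0.0000). Price 3.3495; hedge Δ=0.0759, bond B=-9.4710.
The time-0 hedge costs 3.3495, which is the no-arbitrage price.

(0,0): Delta=0.0759 Bond=-9.4710
V0=3.3495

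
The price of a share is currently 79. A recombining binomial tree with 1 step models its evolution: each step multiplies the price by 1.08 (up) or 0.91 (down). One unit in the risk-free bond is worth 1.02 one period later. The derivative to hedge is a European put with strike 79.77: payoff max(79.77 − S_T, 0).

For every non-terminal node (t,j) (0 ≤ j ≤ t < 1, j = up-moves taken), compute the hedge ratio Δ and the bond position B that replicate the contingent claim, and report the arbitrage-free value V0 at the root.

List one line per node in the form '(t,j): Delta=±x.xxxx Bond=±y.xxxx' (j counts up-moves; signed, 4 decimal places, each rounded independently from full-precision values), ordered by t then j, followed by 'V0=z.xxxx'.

Since d<R<u, set p* = (R−d)/(u−d) = 0.6471; price each node as the discounted p*-expectation of its children.
Terminal payoffs: V(1,0)=7.8800, V(1,1)=0.0000
Node (0,0) S=79.0000: V=(p*·0.0000+(1−p*)·7.8800)/1.02=2.7266; Δ=(0.0000−7.8800)/(85.3200−71.8900)=-0.5867; B=V−Δ·S=49.0796
Check: Δ(0,0)·S0 + B(0,0) = 2.7266 = V0.

(0,0): Delta=-0.5867 Bond=49.0796
V0=2.7266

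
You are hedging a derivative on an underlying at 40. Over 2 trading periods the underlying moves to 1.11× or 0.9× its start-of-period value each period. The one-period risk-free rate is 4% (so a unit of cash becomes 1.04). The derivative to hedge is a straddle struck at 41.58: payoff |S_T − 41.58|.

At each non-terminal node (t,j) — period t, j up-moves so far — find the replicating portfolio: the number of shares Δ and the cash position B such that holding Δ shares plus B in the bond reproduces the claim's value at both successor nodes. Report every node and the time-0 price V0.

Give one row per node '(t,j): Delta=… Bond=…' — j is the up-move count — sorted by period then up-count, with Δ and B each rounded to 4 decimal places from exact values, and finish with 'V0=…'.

Risk-neutral probability p* = (R−d)/(u−d) = (1.04−0.9)/(1.11−0.9) = 0.6667.
At expiry t=2: V(2,0)=9.1800, V(2,1)=1.6200, V(2,2)=7.7040
(1,0): S=36.0000. Δ = (V_up−V_dn)/(S_up−S_dn) = (1.6200−9.1800)/(39.9600−32.4000) = -1.0000. V = [p*·1.6200 + (1−p*)·9.1800]/1.04 = 3.9808. B = V − Δ·S = 39.9808.
(1,1): S=44.4000. Δ = (V_up−V_dn)/(S_up−S_dn) = (7.7040−1.6200)/(49.2840−39.9600) = 0.6525. V = [p*·7.7040 + (1−p*)·1.6200]/1.04 = 5.4577. B = V − Δ·S = -23.5137.
(0,0): S=40.0000. Δ = (V_up−V_dn)/(S_up−S_dn) = (5.4577−3.9808)/(44.4000−36.0000) = 0.1758. V = [p*·5.4577 + (1−p*)·3.9808]/1.04 = 4.7744. B = V − Δ·S = -2.2586.
Self-financing check: at every node Δ·S+B equals the discounted successor values.

(0,0): Delta=0.1758 Bond=-2.2586
(1,0): Delta=-1.0000 Bond=39.9808
(1,1): Delta=0.6525 Bond=-23.5137
V0=4.7744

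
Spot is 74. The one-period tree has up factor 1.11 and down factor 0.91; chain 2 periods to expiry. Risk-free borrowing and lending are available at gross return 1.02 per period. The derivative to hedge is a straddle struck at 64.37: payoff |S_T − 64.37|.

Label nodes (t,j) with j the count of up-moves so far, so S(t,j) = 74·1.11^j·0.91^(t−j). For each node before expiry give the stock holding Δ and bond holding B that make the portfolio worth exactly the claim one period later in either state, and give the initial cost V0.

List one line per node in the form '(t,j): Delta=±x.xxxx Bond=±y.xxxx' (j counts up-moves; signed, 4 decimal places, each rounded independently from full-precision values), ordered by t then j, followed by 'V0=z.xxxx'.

The replicating-portfolio and risk-neutral prices coincide; use p* = (1.02−0.91)/(1.11−0.91) = 0.5500 for the latter.
Terminal payoffs: V(2,0)=3.0906, V(2,1)=10.3774, V(2,2)=26.8054
Node (1,0) S=67.3400: V=(p*·10.3774+(1−p*)·3.0906)/1.02=6.9592; Δ=(10.3774−3.0906)/(74.7474−61.2794)=0.5410; B=V−Δ·S=-29.4748
Node (1,1) S=82.1400: V=(p*·26.8054+(1−p*)·10.3774)/1.02=19.0322; Δ=(26.8054−10.3774)/(91.1754−74.7474)=1.0000; B=V−Δ·S=-63.1078
Node (0,0) S=74.0000: V=(p*·19.0322+(1−p*)·6.9592)/1.02=13.3327; Δ=(19.0322−6.9592)/(82.1400−67.3400)=0.8157; B=V−Δ·S=-47.0323
Self-financing check: at every node Δ·S+B equals the discounted successor values.

(0,0): Delta=0.8157 Bond=-47.0323
(1,0): Delta=0.5410 Bond=-29.4748
(1,1): Delta=1.0000 Bond=-63.1078
V0=13.3327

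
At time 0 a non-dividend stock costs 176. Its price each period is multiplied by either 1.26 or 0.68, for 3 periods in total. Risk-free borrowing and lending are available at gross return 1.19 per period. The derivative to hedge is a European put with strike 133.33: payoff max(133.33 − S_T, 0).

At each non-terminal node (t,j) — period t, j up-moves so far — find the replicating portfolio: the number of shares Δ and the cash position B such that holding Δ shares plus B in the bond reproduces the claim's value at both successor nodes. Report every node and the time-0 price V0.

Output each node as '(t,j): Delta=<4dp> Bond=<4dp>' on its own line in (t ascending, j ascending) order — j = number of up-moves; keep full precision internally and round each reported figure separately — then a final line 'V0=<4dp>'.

(0,0): Delta=-0.0500 Bond=9.5766
(1,0): Delta=-0.3967 Bond=52.8945
(1,1): Delta=-0.0243 Bond=5.7004
(2,0): Delta=-1.0000 Bond=112.0420
(2,1): Delta=-0.3520 Bond=56.2056
(2,2): Delta=0.0000 Bond=0.0000
V0=0.7834

Under the risk-neutral measure, an up-move has probability p* = (R−d)/(u−d) = 0.8793 and values discount at R = 1.19.
Terminal values V(3,·): V(3,0)=77.9900, V(3,1)=30.7882, V(3,2)=0.0000, V(3,3)=0.0000
Node (2,0) S=81.3824: V=(p*·30.7882+(1−p*)·77.9900)/1.19=30.6596; Δ=(30.7882−77.9900)/(102.5418−55.3400)=-1.0000; B=V−Δ·S=112.0420
Node (2,1) S=150.7968: V=(p*·0.0000+(1−p*)·30.7882)/1.19=3.1225; Δ=(0.0000−30.7882)/(190.0040−102.5418)=-0.3520; B=V−Δ·S=56.2056
Node (2,2) S=279.4176: V=(p*·0.0000+(1−p*)·0.0000)/1.19=0.0000; Δ=(0.0000−0.0000)/(352.0662−190.0040)=0.0000; B=V−Δ·S=0.0000
Node (1,0) S=119.6800: V=(p*·3.1225+(1−p*)·30.6596)/1.19=5.4168; Δ=(3.1225−30.6596)/(150.7968−81.3824)=-0.3967; B=V−Δ·S=52.8945
Node (1,1) S=221.7600: V=(p*·0.0000+(1−p*)·3.1225)/1.19=0.3167; Δ=(0.0000−3.1225)/(279.4176−150.7968)=-0.0243; B=V−Δ·S=5.7004
Node (0,0) S=176.0000: V=(p*·0.3167+(1−p*)·5.4168)/1.19=0.7834; Δ=(0.3167−5.4168)/(221.7600−119.6800)=-0.0500; B=V−Δ·S=9.5766
Self-financing check: at every node Δ·S+B equals the discounted successor values.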